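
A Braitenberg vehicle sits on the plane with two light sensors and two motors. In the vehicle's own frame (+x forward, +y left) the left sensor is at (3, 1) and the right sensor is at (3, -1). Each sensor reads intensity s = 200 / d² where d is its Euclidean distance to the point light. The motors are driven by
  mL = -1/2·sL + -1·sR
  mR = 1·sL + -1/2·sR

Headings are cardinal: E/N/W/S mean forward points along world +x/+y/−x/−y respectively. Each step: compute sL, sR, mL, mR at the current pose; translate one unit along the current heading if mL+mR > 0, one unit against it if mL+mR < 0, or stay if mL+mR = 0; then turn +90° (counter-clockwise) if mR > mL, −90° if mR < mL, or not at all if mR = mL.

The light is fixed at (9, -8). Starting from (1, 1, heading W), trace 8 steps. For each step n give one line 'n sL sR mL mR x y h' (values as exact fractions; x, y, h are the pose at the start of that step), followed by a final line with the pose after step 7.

n=0: pose=(1,1,W); sL=40/37, sR=200/221; mL=-11820/8177, mR=5140/8177; mL+mR=-6680/8177 → advance -1; mR−mL=16960/8177 → turn +1·90°
n=1: pose=(2,1,S); sL=25/9, sR=2; mL=-61/18, mR=16/9; mL+mR=-29/18 → advance -1; mR−mL=31/6 → turn +1·90°
n=2: pose=(2,2,E); sL=200/137, sR=200/97; mL=-37100/13289, mR=5700/13289; mL+mR=-31400/13289 → advance -1; mR−mL=42800/13289 → turn +1·90°
n=3: pose=(1,2,N); sL=4/5, sR=100/109; mL=-718/545, mR=186/545; mL+mR=-532/545 → advance -1; mR−mL=904/545 → turn +1·90°
n=4: pose=(1,1,W); sL=40/37, sR=200/221; mL=-11820/8177, mR=5140/8177; mL+mR=-6680/8177 → advance -1; mR−mL=16960/8177 → turn +1·90°
n=5: pose=(2,1,S); sL=25/9, sR=2; mL=-61/18, mR=16/9; mL+mR=-29/18 → advance -1; mR−mL=31/6 → turn +1·90°
n=6: pose=(2,2,E); sL=200/137, sR=200/97; mL=-37100/13289, mR=5700/13289; mL+mR=-31400/13289 → advance -1; mR−mL=42800/13289 → turn +1·90°
n=7: pose=(1,2,N); sL=4/5, sR=100/109; mL=-718/545, mR=186/545; mL+mR=-532/545 → advance -1; mR−mL=904/545 → turn +1·90°

0 40/37 200/221 -11820/8177 5140/8177 1 1 W
1 25/9 2 -61/18 16/9 2 1 S
2 200/137 200/97 -37100/13289 5700/13289 2 2 E
3 4/5 100/109 -718/545 186/545 1 2 N
4 40/37 200/221 -11820/8177 5140/8177 1 1 W
5 25/9 2 -61/18 16/9 2 1 S
6 200/137 200/97 -37100/13289 5700/13289 2 2 E
7 4/5 100/109 -718/545 186/545 1 2 N
final 1 1 W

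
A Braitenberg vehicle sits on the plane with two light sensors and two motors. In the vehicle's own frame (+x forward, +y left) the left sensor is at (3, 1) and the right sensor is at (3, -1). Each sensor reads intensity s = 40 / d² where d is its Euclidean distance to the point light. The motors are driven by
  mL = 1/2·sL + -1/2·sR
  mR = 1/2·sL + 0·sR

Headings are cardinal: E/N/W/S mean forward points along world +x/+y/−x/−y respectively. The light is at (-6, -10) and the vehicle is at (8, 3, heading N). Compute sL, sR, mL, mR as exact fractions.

8/85 40/481 224/40885 4/85

left sensor world pos  = (7, 6); dL² = 425
right sensor world pos = (9, 6); dR² = 481
sL = 40/425 = 8/85
sR = 40/481 = 40/481
mL = 1/2·sL + -1/2·sR = 224/40885
mR = 1/2·sL + 0·sR = 4/85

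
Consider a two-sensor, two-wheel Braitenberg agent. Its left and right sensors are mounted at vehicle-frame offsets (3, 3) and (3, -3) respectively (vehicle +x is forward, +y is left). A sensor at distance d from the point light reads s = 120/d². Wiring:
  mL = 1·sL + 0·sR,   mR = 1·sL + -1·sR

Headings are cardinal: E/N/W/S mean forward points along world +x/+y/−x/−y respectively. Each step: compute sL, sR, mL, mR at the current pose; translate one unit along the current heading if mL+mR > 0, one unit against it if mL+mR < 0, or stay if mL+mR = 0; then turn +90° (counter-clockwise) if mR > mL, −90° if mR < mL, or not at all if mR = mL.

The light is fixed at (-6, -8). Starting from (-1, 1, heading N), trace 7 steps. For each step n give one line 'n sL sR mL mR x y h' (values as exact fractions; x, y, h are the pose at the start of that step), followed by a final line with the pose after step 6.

0 30/37 15/26 30/37 225/962 -1 1 N
1 120/233 120/113 120/233 -14400/26329 -1 2 E
2 60/49 12/5 60/49 -288/245 -2 2 S
3 120/37 24/29 120/37 2592/1073 -2 1 W
4 5/6 2/3 5/6 1/6 -3 1 N
5 24/41 24/17 24/41 -576/697 -3 2 E
6 60/37 12/5 60/37 -144/185 -4 2 S
final -4 1 W

n=0: pose=(-1,1,N); sL=30/37, sR=15/26; mL=30/37, mR=225/962; mL+mR=1005/962 → advance +1; mR−mL=-15/26 → turn -1·90°
n=1: pose=(-1,2,E); sL=120/233, sR=120/113; mL=120/233, mR=-14400/26329; mL+mR=-840/26329 → advance -1; mR−mL=-120/113 → turn -1·90°
n=2: pose=(-2,2,S); sL=60/49, sR=12/5; mL=60/49, mR=-288/245; mL+mR=12/245 → advance +1; mR−mL=-12/5 → turn -1·90°
n=3: pose=(-2,1,W); sL=120/37, sR=24/29; mL=120/37, mR=2592/1073; mL+mR=6072/1073 → advance +1; mR−mL=-24/29 → turn -1·90°
n=4: pose=(-3,1,N); sL=5/6, sR=2/3; mL=5/6, mR=1/6; mL+mR=1 → advance +1; mR−mL=-2/3 → turn -1·90°
n=5: pose=(-3,2,E); sL=24/41, sR=24/17; mL=24/41, mR=-576/697; mL+mR=-168/697 → advance -1; mR−mL=-24/17 → turn -1·90°
n=6: pose=(-4,2,S); sL=60/37, sR=12/5; mL=60/37, mR=-144/185; mL+mR=156/185 → advance +1; mR−mL=-12/5 → turn -1·90°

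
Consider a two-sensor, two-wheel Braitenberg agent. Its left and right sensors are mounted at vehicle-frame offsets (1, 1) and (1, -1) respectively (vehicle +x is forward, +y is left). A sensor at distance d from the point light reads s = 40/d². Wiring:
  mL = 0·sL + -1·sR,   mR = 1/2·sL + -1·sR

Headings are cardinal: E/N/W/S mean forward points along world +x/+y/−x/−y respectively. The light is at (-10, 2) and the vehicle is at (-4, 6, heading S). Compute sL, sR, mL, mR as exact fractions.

left sensor world pos  = (-3, 5); dL² = 58
right sensor world pos = (-5, 5); dR² = 34
sL = 40/58 = 20/29
sR = 40/34 = 20/17
mL = 0·sL + -1·sR = -20/17
mR = 1/2·sL + -1·sR = -410/493

20/29 20/17 -20/17 -410/493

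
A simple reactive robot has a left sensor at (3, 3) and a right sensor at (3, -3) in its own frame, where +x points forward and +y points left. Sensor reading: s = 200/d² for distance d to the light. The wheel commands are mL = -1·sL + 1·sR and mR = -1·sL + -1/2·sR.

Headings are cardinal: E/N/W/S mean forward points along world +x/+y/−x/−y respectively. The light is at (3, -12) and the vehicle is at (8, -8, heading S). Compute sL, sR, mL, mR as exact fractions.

left sensor world pos  = (11, -11); dL² = 65
right sensor world pos = (5, -11); dR² = 5
sL = 200/65 = 40/13
sR = 200/5 = 40
mL = -1·sL + 1·sR = 480/13
mR = -1·sL + -1/2·sR = -300/13

40/13 40 480/13 -300/13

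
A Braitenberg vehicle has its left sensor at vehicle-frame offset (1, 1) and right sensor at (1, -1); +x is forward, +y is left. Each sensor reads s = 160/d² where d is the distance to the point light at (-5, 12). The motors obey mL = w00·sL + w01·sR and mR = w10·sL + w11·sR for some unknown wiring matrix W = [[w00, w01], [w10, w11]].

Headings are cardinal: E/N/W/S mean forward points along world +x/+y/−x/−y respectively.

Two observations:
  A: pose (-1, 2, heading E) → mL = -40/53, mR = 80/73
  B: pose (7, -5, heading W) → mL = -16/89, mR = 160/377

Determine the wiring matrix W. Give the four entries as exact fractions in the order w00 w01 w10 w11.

-1/2 0 0 1

obs A: pose=(-1,2,E) → sL=80/53, sR=80/73, mL=-40/53, mR=80/73
obs B: pose=(7,-5,W) → sL=32/89, sR=160/377, mL=-16/89, mR=160/377
sensor matrix S = [[80/53, 80/73], [32/89, 160/377]]; det S = 32010240/129816557
solve [mL_A; mL_B] = S·[w00; w01] and [mR_A; mR_B] = S·[w10; w11]:
  w00 = -1/2, w01 = 0, w10 = 0, w11 = 1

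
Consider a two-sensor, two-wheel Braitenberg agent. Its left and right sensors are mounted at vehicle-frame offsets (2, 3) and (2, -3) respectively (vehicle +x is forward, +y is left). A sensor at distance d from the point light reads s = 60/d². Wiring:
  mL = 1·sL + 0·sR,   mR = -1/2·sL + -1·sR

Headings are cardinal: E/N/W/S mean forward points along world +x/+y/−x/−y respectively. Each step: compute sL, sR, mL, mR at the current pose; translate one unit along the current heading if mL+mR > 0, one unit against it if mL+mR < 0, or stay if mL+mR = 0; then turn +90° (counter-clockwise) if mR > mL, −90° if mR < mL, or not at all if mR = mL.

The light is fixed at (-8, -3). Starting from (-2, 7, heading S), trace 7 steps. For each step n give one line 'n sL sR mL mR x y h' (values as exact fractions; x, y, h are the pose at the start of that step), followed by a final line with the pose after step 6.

n=0: pose=(-2,7,S); sL=12/29, sR=60/73; mL=12/29, mR=-2178/2117; mL+mR=-1302/2117 → advance -1; mR−mL=-3054/2117 → turn -1·90°
n=1: pose=(-2,8,W); sL=3/4, sR=15/53; mL=3/4, mR=-279/424; mL+mR=39/424 → advance +1; mR−mL=-597/424 → turn -1·90°
n=2: pose=(-3,8,N); sL=60/173, sR=60/233; mL=60/173, mR=-17370/40309; mL+mR=-3390/40309 → advance -1; mR−mL=-31350/40309 → turn -1·90°
n=3: pose=(-3,7,E); sL=30/109, sR=30/49; mL=30/109, mR=-4005/5341; mL+mR=-2535/5341 → advance -1; mR−mL=-5475/5341 → turn -1·90°
n=4: pose=(-4,7,S); sL=60/113, sR=12/13; mL=60/113, mR=-1746/1469; mL+mR=-966/1469 → advance -1; mR−mL=-2526/1469 → turn -1·90°
n=5: pose=(-4,8,W); sL=15/17, sR=3/10; mL=15/17, mR=-63/85; mL+mR=12/85 → advance +1; mR−mL=-138/85 → turn -1·90°
n=6: pose=(-5,8,N); sL=60/169, sR=12/41; mL=60/169, mR=-3258/6929; mL+mR=-798/6929 → advance -1; mR−mL=-5718/6929 → turn -1·90°

0 12/29 60/73 12/29 -2178/2117 -2 7 S
1 3/4 15/53 3/4 -279/424 -2 8 W
2 60/173 60/233 60/173 -17370/40309 -3 8 N
3 30/109 30/49 30/109 -4005/5341 -3 7 E
4 60/113 12/13 60/113 -1746/1469 -4 7 S
5 15/17 3/10 15/17 -63/85 -4 8 W
6 60/169 12/41 60/169 -3258/6929 -5 8 N
final -5 7 E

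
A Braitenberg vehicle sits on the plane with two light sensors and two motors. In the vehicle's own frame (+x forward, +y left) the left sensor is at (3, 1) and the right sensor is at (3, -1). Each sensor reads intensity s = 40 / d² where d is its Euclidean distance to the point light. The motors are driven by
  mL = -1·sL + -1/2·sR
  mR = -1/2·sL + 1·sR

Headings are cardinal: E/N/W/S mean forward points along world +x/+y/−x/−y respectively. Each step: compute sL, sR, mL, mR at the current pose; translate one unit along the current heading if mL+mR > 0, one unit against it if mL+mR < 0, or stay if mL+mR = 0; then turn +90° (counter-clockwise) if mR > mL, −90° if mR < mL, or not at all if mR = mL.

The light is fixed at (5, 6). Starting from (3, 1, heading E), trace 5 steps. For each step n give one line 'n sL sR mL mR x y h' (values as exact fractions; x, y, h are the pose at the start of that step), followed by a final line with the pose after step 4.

n=0: pose=(3,1,E); sL=40/17, sR=40/37; mL=-1820/629, mR=-60/629; mL+mR=-1880/629 → advance -1; mR−mL=1760/629 → turn +1·90°
n=1: pose=(2,1,N); sL=2, sR=5; mL=-9/2, mR=4; mL+mR=-1/2 → advance -1; mR−mL=17/2 → turn +1·90°
n=2: pose=(2,0,W); sL=8/17, sR=40/61; mL=-828/1037, mR=436/1037; mL+mR=-392/1037 → advance -1; mR−mL=1264/1037 → turn +1·90°
n=3: pose=(3,0,S); sL=20/41, sR=4/9; mL=-262/369, mR=74/369; mL+mR=-188/369 → advance -1; mR−mL=112/123 → turn +1·90°
n=4: pose=(3,1,E); sL=40/17, sR=40/37; mL=-1820/629, mR=-60/629; mL+mR=-1880/629 → advance -1; mR−mL=1760/629 → turn +1·90°

0 40/17 40/37 -1820/629 -60/629 3 1 E
1 2 5 -9/2 4 2 1 N
2 8/17 40/61 -828/1037 436/1037 2 0 W
3 20/41 4/9 -262/369 74/369 3 0 S
4 40/17 40/37 -1820/629 -60/629 3 1 E
final 2 1 N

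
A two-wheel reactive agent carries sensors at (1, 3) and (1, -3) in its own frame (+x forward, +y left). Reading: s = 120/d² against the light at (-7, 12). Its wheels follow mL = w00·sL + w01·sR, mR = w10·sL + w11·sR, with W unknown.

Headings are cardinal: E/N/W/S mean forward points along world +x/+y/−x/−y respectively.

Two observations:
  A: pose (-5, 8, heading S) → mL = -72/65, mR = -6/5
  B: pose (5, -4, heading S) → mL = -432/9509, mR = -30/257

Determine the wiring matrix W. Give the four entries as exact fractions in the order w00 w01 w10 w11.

obs A: pose=(-5,8,S) → sL=12/5, sR=60/13, mL=-72/65, mR=-6/5
obs B: pose=(5,-4,S) → sL=60/257, sR=12/37, mL=-432/9509, mR=-30/257
sensor matrix S = [[12/5, 60/13], [60/257, 12/37]]; det S = -184896/618085
solve [mL_A; mL_B] = S·[w00; w01] and [mR_A; mR_B] = S·[w10; w11]:
  w00 = 1/2, w01 = -1/2, w10 = -1/2, w11 = 0

1/2 -1/2 -1/2 0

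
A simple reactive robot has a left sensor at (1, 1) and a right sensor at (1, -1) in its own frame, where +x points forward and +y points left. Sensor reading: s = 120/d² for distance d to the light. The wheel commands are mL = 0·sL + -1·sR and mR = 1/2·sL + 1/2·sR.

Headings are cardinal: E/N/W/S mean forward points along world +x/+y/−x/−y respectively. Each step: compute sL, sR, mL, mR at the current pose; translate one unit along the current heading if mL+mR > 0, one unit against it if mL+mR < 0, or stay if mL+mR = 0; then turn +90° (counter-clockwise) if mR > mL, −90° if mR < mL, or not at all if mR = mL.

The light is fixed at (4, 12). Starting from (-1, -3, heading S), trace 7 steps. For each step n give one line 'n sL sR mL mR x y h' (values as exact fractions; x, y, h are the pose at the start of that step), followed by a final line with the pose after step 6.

n=0: pose=(-1,-3,S); sL=15/34, sR=30/73; mL=-30/73, mR=2115/4964; mL+mR=75/4964 → advance +1; mR−mL=4155/4964 → turn +1·90°
n=1: pose=(-1,-4,E); sL=120/241, sR=24/61; mL=-24/61, mR=6552/14701; mL+mR=768/14701 → advance +1; mR−mL=12336/14701 → turn +1·90°
n=2: pose=(0,-4,N); sL=12/25, sR=20/39; mL=-20/39, mR=484/975; mL+mR=-16/975 → advance -1; mR−mL=328/325 → turn +1·90°
n=3: pose=(0,-5,W); sL=120/349, sR=120/281; mL=-120/281, mR=37800/98069; mL+mR=-4080/98069 → advance -1; mR−mL=79680/98069 → turn +1·90°
n=4: pose=(1,-5,S); sL=15/41, sR=6/17; mL=-6/17, mR=501/1394; mL+mR=9/1394 → advance +1; mR−mL=993/1394 → turn +1·90°
n=5: pose=(1,-6,E); sL=120/293, sR=24/73; mL=-24/73, mR=7896/21389; mL+mR=864/21389 → advance +1; mR−mL=14928/21389 → turn +1·90°
n=6: pose=(2,-6,N); sL=60/149, sR=12/29; mL=-12/29, mR=1764/4321; mL+mR=-24/4321 → advance -1; mR−mL=3552/4321 → turn +1·90°

0 15/34 30/73 -30/73 2115/4964 -1 -3 S
1 120/241 24/61 -24/61 6552/14701 -1 -4 E
2 12/25 20/39 -20/39 484/975 0 -4 N
3 120/349 120/281 -120/281 37800/98069 0 -5 W
4 15/41 6/17 -6/17 501/1394 1 -5 S
5 120/293 24/73 -24/73 7896/21389 1 -6 E
6 60/149 12/29 -12/29 1764/4321 2 -6 N
final 2 -7 W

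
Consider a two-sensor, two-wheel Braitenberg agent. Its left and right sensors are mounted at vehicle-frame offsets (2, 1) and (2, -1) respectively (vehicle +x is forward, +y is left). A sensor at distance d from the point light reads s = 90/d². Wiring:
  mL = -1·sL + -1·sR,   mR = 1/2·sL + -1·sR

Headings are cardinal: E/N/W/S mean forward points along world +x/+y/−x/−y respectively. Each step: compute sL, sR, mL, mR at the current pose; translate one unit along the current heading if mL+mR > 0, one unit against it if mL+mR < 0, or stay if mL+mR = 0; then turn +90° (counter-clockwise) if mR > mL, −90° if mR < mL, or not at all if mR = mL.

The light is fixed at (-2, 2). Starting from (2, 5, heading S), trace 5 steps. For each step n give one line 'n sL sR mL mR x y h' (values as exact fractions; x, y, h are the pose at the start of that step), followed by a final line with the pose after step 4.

0 45/13 9 -162/13 -189/26 2 5 S
1 90/61 2 -212/61 -77/61 2 6 E
2 9/4 45/26 -207/52 -63/104 1 6 N
3 18 90/17 -396/17 63/17 1 5 W
4 45/13 9 -162/13 -189/26 2 5 S
final 2 6 E

n=0: pose=(2,5,S); sL=45/13, sR=9; mL=-162/13, mR=-189/26; mL+mR=-513/26 → advance -1; mR−mL=135/26 → turn +1·90°
n=1: pose=(2,6,E); sL=90/61, sR=2; mL=-212/61, mR=-77/61; mL+mR=-289/61 → advance -1; mR−mL=135/61 → turn +1·90°
n=2: pose=(1,6,N); sL=9/4, sR=45/26; mL=-207/52, mR=-63/104; mL+mR=-477/104 → advance -1; mR−mL=27/8 → turn +1·90°
n=3: pose=(1,5,W); sL=18, sR=90/17; mL=-396/17, mR=63/17; mL+mR=-333/17 → advance -1; mR−mL=27 → turn +1·90°
n=4: pose=(2,5,S); sL=45/13, sR=9; mL=-162/13, mR=-189/26; mL+mR=-513/26 → advance -1; mR−mL=135/26 → turn +1·90°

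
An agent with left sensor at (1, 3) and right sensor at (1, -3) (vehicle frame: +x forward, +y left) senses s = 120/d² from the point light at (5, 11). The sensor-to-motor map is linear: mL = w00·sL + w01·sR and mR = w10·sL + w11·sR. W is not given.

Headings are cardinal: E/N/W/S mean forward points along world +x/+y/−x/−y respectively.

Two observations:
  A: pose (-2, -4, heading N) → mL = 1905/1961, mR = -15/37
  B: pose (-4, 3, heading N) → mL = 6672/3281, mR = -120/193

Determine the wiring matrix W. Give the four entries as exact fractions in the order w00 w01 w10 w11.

1 1 -1 0

obs A: pose=(-2,-4,N) → sL=15/37, sR=30/53, mL=1905/1961, mR=-15/37
obs B: pose=(-4,3,N) → sL=120/193, sR=24/17, mL=6672/3281, mR=-120/193
sensor matrix S = [[15/37, 30/53], [120/193, 24/17]]; det S = 1418040/6434041
solve [mL_A; mL_B] = S·[w00; w01] and [mR_A; mR_B] = S·[w10; w11]:
  w00 = 1, w01 = 1, w10 = -1, w11 = 0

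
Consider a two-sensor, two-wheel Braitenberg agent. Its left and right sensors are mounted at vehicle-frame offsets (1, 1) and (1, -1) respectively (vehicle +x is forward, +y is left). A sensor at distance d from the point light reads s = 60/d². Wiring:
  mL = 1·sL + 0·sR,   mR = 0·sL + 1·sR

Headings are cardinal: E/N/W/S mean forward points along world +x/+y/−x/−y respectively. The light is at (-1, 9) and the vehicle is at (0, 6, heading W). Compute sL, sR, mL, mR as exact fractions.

left sensor world pos  = (-1, 5); dL² = 16
right sensor world pos = (-1, 7); dR² = 4
sL = 60/16 = 15/4
sR = 60/4 = 15
mL = 1·sL + 0·sR = 15/4
mR = 0·sL + 1·sR = 15

15/4 15 15/4 15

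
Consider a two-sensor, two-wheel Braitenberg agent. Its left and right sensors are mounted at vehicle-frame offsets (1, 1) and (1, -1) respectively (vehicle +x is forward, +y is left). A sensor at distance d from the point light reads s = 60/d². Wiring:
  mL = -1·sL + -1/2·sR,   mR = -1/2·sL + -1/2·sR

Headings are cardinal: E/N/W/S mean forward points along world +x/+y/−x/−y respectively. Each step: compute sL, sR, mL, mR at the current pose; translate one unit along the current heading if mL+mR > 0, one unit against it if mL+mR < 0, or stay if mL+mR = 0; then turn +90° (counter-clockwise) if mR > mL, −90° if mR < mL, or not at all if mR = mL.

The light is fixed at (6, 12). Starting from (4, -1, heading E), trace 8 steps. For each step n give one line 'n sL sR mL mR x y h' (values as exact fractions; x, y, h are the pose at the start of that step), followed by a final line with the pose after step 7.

0 12/29 60/197 -3234/5713 -2052/5713 4 -1 E
1 3/8 15/37 -171/296 -231/592 3 -1 N
2 60/241 12/37 -3666/8917 -2556/8917 3 -2 W
3 30/113 10/39 -1735/4407 -1150/4407 4 -2 S
4 12/29 60/197 -3234/5713 -2052/5713 4 -1 E
5 3/8 15/37 -171/296 -231/592 3 -1 N
6 60/241 12/37 -3666/8917 -2556/8917 3 -2 W
7 30/113 10/39 -1735/4407 -1150/4407 4 -2 S
final 4 -1 E

n=0: pose=(4,-1,E); sL=12/29, sR=60/197; mL=-3234/5713, mR=-2052/5713; mL+mR=-5286/5713 → advance -1; mR−mL=6/29 → turn +1·90°
n=1: pose=(3,-1,N); sL=3/8, sR=15/37; mL=-171/296, mR=-231/592; mL+mR=-573/592 → advance -1; mR−mL=3/16 → turn +1·90°
n=2: pose=(3,-2,W); sL=60/241, sR=12/37; mL=-3666/8917, mR=-2556/8917; mL+mR=-6222/8917 → advance -1; mR−mL=30/241 → turn +1·90°
n=3: pose=(4,-2,S); sL=30/113, sR=10/39; mL=-1735/4407, mR=-1150/4407; mL+mR=-2885/4407 → advance -1; mR−mL=15/113 → turn +1·90°
n=4: pose=(4,-1,E); sL=12/29, sR=60/197; mL=-3234/5713, mR=-2052/5713; mL+mR=-5286/5713 → advance -1; mR−mL=6/29 → turn +1·90°
n=5: pose=(3,-1,N); sL=3/8, sR=15/37; mL=-171/296, mR=-231/592; mL+mR=-573/592 → advance -1; mR−mL=3/16 → turn +1·90°
n=6: pose=(3,-2,W); sL=60/241, sR=12/37; mL=-3666/8917, mR=-2556/8917; mL+mR=-6222/8917 → advance -1; mR−mL=30/241 → turn +1·90°
n=7: pose=(4,-2,S); sL=30/113, sR=10/39; mL=-1735/4407, mR=-1150/4407; mL+mR=-2885/4407 → advance -1; mR−mL=15/113 → turn +1·90°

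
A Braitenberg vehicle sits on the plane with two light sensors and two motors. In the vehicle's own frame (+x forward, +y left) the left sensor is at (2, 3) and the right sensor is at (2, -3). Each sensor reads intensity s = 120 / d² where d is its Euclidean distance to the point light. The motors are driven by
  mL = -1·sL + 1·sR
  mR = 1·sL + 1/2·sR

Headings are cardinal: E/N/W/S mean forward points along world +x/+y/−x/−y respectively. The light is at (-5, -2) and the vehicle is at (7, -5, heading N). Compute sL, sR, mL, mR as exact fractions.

left sensor world pos  = (4, -3); dL² = 82
right sensor world pos = (10, -3); dR² = 226
sL = 120/82 = 60/41
sR = 120/226 = 60/113
mL = -1·sL + 1·sR = -4320/4633
mR = 1·sL + 1/2·sR = 8010/4633

60/41 60/113 -4320/4633 8010/4633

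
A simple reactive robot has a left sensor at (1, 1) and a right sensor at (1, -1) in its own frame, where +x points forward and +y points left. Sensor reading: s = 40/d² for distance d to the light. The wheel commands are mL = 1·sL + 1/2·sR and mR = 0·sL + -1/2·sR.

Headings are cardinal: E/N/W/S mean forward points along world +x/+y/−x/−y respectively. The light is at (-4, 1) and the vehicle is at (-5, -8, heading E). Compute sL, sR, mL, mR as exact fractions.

left sensor world pos  = (-4, -7); dL² = 64
right sensor world pos = (-4, -9); dR² = 100
sL = 40/64 = 5/8
sR = 40/100 = 2/5
mL = 1·sL + 1/2·sR = 33/40
mR = 0·sL + -1/2·sR = -1/5

5/8 2/5 33/40 -1/5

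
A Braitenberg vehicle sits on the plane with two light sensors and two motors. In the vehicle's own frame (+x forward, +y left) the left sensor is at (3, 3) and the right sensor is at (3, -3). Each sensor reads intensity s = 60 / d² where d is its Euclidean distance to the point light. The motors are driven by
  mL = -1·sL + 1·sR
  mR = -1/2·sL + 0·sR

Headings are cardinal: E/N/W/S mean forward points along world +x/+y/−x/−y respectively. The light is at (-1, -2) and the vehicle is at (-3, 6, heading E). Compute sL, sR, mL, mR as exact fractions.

left sensor world pos  = (0, 9); dL² = 122
right sensor world pos = (0, 3); dR² = 26
sL = 60/122 = 30/61
sR = 60/26 = 30/13
mL = -1·sL + 1·sR = 1440/793
mR = -1/2·sL + 0·sR = -15/61

30/61 30/13 1440/793 -15/61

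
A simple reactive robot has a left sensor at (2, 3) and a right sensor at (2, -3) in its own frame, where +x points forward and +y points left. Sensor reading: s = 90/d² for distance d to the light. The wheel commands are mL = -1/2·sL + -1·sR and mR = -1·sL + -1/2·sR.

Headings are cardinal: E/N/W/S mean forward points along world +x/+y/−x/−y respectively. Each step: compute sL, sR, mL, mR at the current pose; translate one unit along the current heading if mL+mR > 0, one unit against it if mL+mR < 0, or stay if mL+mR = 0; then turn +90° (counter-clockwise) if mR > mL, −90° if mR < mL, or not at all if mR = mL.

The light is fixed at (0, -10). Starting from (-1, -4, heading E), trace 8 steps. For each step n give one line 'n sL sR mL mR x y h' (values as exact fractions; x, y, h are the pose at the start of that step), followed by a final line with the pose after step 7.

0 45/41 9 -783/82 -459/82 -1 -4 E
1 90/89 18/13 -2187/1157 -1971/1157 -2 -4 N
2 9/2 9/8 -27/8 -81/16 -2 -5 W
3 18/13 90/53 -1647/689 -1539/689 -1 -5 N
4 9 45/29 -351/58 -567/58 -1 -6 W
5 2 2 -3 -3 0 -6 N
6 45/17 45/17 -135/34 -135/34 0 -7 N
7 18/5 18/5 -27/5 -27/5 0 -8 N
final 0 -9 N

n=0: pose=(-1,-4,E); sL=45/41, sR=9; mL=-783/82, mR=-459/82; mL+mR=-621/41 → advance -1; mR−mL=162/41 → turn +1·90°
n=1: pose=(-2,-4,N); sL=90/89, sR=18/13; mL=-2187/1157, mR=-1971/1157; mL+mR=-4158/1157 → advance -1; mR−mL=216/1157 → turn +1·90°
n=2: pose=(-2,-5,W); sL=9/2, sR=9/8; mL=-27/8, mR=-81/16; mL+mR=-135/16 → advance -1; mR−mL=-27/16 → turn -1·90°
n=3: pose=(-1,-5,N); sL=18/13, sR=90/53; mL=-1647/689, mR=-1539/689; mL+mR=-3186/689 → advance -1; mR−mL=108/689 → turn +1·90°
n=4: pose=(-1,-6,W); sL=9, sR=45/29; mL=-351/58, mR=-567/58; mL+mR=-459/29 → advance -1; mR−mL=-108/29 → turn -1·90°
n=5: pose=(0,-6,N); sL=2, sR=2; mL=-3, mR=-3; mL+mR=-6 → advance -1; mR−mL=0 → turn +0·90°
n=6: pose=(0,-7,N); sL=45/17, sR=45/17; mL=-135/34, mR=-135/34; mL+mR=-135/17 → advance -1; mR−mL=0 → turn +0·90°
n=7: pose=(0,-8,N); sL=18/5, sR=18/5; mL=-27/5, mR=-27/5; mL+mR=-54/5 → advance -1; mR−mL=0 → turn +0·90°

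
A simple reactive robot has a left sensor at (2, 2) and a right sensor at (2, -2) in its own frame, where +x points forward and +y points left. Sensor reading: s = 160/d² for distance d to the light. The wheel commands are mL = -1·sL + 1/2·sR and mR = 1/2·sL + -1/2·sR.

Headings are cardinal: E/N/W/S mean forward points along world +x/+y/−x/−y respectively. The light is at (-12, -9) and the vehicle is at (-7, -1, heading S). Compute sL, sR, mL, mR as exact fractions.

left sensor world pos  = (-5, -3); dL² = 85
right sensor world pos = (-9, -3); dR² = 45
sL = 160/85 = 32/17
sR = 160/45 = 32/9
mL = -1·sL + 1/2·sR = -16/153
mR = 1/2·sL + -1/2·sR = -128/153

32/17 32/9 -16/153 -128/153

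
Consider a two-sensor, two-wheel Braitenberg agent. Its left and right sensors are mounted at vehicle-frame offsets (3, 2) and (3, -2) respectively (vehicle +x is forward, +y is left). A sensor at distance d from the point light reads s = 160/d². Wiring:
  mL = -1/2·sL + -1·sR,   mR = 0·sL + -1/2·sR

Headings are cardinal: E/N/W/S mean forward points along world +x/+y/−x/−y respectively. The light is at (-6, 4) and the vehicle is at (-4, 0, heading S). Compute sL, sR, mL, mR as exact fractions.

left sensor world pos  = (-2, -3); dL² = 65
right sensor world pos = (-6, -3); dR² = 49
sL = 160/65 = 32/13
sR = 160/49 = 160/49
mL = -1/2·sL + -1·sR = -2864/637
mR = 0·sL + -1/2·sR = -80/49

32/13 160/49 -2864/637 -80/49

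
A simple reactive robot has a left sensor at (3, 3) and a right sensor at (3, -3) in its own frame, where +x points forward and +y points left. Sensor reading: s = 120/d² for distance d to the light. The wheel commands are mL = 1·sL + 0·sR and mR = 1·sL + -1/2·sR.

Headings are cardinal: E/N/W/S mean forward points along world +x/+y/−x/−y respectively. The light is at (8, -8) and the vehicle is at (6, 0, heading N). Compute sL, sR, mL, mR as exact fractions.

60/73 60/61 60/73 1470/4453

left sensor world pos  = (3, 3); dL² = 146
right sensor world pos = (9, 3); dR² = 122
sL = 120/146 = 60/73
sR = 120/122 = 60/61
mL = 1·sL + 0·sR = 60/73
mR = 1·sL + -1/2·sR = 1470/4453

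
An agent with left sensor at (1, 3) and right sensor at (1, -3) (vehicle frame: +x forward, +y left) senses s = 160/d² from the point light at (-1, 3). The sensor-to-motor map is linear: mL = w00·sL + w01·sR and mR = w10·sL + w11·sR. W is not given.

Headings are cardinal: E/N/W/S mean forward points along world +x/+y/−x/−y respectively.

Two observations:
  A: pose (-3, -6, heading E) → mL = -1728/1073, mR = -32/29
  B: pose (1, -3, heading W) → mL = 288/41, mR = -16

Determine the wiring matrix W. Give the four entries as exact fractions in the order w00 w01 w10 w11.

-1/2 1/2 0 -1

obs A: pose=(-3,-6,E) → sL=160/37, sR=32/29, mL=-1728/1073, mR=-32/29
obs B: pose=(1,-3,W) → sL=80/41, sR=16, mL=288/41, mR=-16
sensor matrix S = [[160/37, 32/29], [80/41, 16]]; det S = 2949120/43993
solve [mL_A; mL_B] = S·[w00; w01] and [mR_A; mR_B] = S·[w10; w11]:
  w00 = -1/2, w01 = 1/2, w10 = 0, w11 = -1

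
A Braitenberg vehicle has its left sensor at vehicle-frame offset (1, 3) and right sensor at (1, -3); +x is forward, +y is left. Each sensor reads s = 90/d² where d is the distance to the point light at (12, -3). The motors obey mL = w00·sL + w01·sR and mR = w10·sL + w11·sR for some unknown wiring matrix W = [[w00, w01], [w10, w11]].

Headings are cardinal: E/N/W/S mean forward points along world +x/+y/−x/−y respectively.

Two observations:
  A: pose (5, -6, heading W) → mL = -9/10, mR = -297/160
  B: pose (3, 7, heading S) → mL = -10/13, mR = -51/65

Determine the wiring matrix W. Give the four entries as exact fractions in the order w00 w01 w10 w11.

-1 0 -1/2 -1

obs A: pose=(5,-6,W) → sL=9/10, sR=45/32, mL=-9/10, mR=-297/160
obs B: pose=(3,7,S) → sL=10/13, sR=2/5, mL=-10/13, mR=-51/65
sensor matrix S = [[9/10, 45/32], [10/13, 2/5]]; det S = -3753/5200
solve [mL_A; mL_B] = S·[w00; w01] and [mR_A; mR_B] = S·[w10; w11]:
  w00 = -1, w01 = 0, w10 = -1/2, w11 = -1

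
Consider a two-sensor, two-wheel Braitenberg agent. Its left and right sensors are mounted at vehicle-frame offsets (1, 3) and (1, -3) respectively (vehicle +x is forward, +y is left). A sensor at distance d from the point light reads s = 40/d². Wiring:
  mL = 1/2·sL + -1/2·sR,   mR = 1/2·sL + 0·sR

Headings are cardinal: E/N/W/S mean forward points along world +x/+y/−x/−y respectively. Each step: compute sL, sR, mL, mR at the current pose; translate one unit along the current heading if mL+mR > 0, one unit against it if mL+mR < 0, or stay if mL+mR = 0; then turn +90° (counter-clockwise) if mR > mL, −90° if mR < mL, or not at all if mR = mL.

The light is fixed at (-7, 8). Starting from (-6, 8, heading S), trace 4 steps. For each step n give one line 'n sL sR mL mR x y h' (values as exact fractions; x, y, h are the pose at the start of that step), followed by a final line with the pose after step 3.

n=0: pose=(-6,8,S); sL=40/17, sR=8; mL=-48/17, mR=20/17; mL+mR=-28/17 → advance -1; mR−mL=4 → turn +1·90°
n=1: pose=(-6,9,E); sL=2, sR=5; mL=-3/2, mR=1; mL+mR=-1/2 → advance -1; mR−mL=5/2 → turn +1·90°
n=2: pose=(-7,9,N); sL=40/13, sR=40/13; mL=0, mR=20/13; mL+mR=20/13 → advance +1; mR−mL=20/13 → turn +1·90°
n=3: pose=(-7,10,W); sL=20, sR=20/13; mL=120/13, mR=10; mL+mR=250/13 → advance +1; mR−mL=10/13 → turn +1·90°

0 40/17 8 -48/17 20/17 -6 8 S
1 2 5 -3/2 1 -6 9 E
2 40/13 40/13 0 20/13 -7 9 N
3 20 20/13 120/13 10 -7 10 W
final -8 10 S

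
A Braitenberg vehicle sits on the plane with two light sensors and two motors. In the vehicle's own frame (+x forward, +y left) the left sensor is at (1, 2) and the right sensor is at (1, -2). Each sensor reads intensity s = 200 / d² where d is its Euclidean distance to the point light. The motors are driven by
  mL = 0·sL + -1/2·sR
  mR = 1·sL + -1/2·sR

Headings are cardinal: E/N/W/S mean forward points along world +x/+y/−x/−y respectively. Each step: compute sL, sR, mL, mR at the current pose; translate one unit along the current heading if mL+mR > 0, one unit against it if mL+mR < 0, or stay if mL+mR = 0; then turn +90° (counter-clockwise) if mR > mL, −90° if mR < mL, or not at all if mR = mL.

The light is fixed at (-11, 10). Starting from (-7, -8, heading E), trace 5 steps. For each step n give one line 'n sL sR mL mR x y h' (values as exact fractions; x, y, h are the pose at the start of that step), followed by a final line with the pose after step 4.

n=0: pose=(-7,-8,E); sL=200/281, sR=8/17; mL=-4/17, mR=2276/4777; mL+mR=1152/4777 → advance +1; mR−mL=200/281 → turn +1·90°
n=1: pose=(-6,-8,N); sL=100/149, sR=100/169; mL=-50/169, mR=9450/25181; mL+mR=2000/25181 → advance +1; mR−mL=100/149 → turn +1·90°
n=2: pose=(-6,-7,W); sL=200/377, sR=200/241; mL=-100/241, mR=10500/90857; mL+mR=-27200/90857 → advance -1; mR−mL=200/377 → turn +1·90°
n=3: pose=(-5,-7,S); sL=50/97, sR=10/17; mL=-5/17, mR=365/1649; mL+mR=-120/1649 → advance -1; mR−mL=50/97 → turn +1·90°
n=4: pose=(-5,-6,E); sL=40/49, sR=200/373; mL=-100/373, mR=10020/18277; mL+mR=5120/18277 → advance +1; mR−mL=40/49 → turn +1·90°

0 200/281 8/17 -4/17 2276/4777 -7 -8 E
1 100/149 100/169 -50/169 9450/25181 -6 -8 N
2 200/377 200/241 -100/241 10500/90857 -6 -7 W
3 50/97 10/17 -5/17 365/1649 -5 -7 S
4 40/49 200/373 -100/373 10020/18277 -5 -6 E
final -4 -6 N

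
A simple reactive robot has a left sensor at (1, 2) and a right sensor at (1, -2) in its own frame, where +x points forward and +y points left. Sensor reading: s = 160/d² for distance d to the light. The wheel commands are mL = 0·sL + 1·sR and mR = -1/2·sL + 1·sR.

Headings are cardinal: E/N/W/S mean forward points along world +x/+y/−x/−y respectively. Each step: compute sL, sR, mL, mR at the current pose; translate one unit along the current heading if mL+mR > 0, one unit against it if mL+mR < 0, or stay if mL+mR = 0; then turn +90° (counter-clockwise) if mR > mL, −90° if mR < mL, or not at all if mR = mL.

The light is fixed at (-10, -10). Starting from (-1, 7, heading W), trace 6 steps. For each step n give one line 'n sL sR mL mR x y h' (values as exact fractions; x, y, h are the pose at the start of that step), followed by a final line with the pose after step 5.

n=0: pose=(-1,7,W); sL=160/289, sR=32/85; mL=32/85, mR=144/1445; mL+mR=688/1445 → advance +1; mR−mL=-80/289 → turn -1·90°
n=1: pose=(-2,7,N); sL=4/9, sR=20/53; mL=20/53, mR=74/477; mL+mR=254/477 → advance +1; mR−mL=-2/9 → turn -1·90°
n=2: pose=(-2,8,E); sL=160/481, sR=160/337; mL=160/337, mR=50000/162097; mL+mR=126960/162097 → advance +1; mR−mL=-80/481 → turn -1·90°
n=3: pose=(-1,8,S); sL=16/41, sR=80/169; mL=80/169, mR=1928/6929; mL+mR=5208/6929 → advance +1; mR−mL=-8/41 → turn -1·90°
n=4: pose=(-1,7,W); sL=160/289, sR=32/85; mL=32/85, mR=144/1445; mL+mR=688/1445 → advance +1; mR−mL=-80/289 → turn -1·90°
n=5: pose=(-2,7,N); sL=4/9, sR=20/53; mL=20/53, mR=74/477; mL+mR=254/477 → advance +1; mR−mL=-2/9 → turn -1·90°

0 160/289 32/85 32/85 144/1445 -1 7 W
1 4/9 20/53 20/53 74/477 -2 7 N
2 160/481 160/337 160/337 50000/162097 -2 8 E
3 16/41 80/169 80/169 1928/6929 -1 8 S
4 160/289 32/85 32/85 144/1445 -1 7 W
5 4/9 20/53 20/53 74/477 -2 7 N
final -2 8 E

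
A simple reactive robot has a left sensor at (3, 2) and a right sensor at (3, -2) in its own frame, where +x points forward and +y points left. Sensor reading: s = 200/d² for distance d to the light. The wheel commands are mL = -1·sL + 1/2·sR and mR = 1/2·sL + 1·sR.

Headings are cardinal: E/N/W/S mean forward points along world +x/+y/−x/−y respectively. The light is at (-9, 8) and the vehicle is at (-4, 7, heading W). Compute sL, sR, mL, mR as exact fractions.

left sensor world pos  = (-7, 5); dL² = 13
right sensor world pos = (-7, 9); dR² = 5
sL = 200/13 = 200/13
sR = 200/5 = 40
mL = -1·sL + 1/2·sR = 60/13
mR = 1/2·sL + 1·sR = 620/13

200/13 40 60/13 620/13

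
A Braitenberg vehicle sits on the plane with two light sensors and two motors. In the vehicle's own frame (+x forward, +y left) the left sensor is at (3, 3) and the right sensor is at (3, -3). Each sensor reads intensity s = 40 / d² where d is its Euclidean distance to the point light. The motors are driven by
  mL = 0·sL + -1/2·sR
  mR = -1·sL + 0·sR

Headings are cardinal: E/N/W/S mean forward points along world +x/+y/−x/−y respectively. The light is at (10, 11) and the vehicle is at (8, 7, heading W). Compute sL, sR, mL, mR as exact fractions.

20/37 20/13 -10/13 -20/37

left sensor world pos  = (5, 4); dL² = 74
right sensor world pos = (5, 10); dR² = 26
sL = 40/74 = 20/37
sR = 40/26 = 20/13
mL = 0·sL + -1/2·sR = -10/13
mR = -1·sL + 0·sR = -20/37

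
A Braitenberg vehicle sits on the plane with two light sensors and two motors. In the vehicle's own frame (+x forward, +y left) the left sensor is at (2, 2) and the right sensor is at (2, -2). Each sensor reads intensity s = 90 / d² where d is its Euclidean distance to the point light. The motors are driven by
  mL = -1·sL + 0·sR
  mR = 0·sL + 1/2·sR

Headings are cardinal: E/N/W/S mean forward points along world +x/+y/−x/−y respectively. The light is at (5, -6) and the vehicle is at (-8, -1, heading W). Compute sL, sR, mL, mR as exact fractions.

5/13 45/137 -5/13 45/274

left sensor world pos  = (-10, -3); dL² = 234
right sensor world pos = (-10, 1); dR² = 274
sL = 90/234 = 5/13
sR = 90/274 = 45/137
mL = -1·sL + 0·sR = -5/13
mR = 0·sL + 1/2·sR = 45/274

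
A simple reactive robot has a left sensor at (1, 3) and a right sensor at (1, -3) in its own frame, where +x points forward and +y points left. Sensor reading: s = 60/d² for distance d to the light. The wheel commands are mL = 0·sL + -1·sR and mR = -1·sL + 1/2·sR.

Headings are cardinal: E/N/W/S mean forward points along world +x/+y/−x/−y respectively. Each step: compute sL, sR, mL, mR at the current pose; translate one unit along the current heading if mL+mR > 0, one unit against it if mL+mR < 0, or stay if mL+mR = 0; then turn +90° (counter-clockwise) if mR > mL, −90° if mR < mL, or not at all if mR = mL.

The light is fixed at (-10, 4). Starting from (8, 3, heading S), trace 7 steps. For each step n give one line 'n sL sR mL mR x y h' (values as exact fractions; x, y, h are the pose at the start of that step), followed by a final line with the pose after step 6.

0 12/89 60/229 -60/229 -78/20381 8 3 S
1 6/37 6/37 -6/37 -3/37 8 4 E
2 60/197 60/401 -60/401 -18150/78997 7 4 N
3 15/82 3/17 -3/17 -66/697 7 3 E
4 60/169 60/361 -60/361 -16590/61009 6 3 N
5 6/29 30/157 -30/157 -507/4553 6 2 E
6 12/29 12/65 -12/65 -606/1885 5 2 N
final 5 1 E

n=0: pose=(8,3,S); sL=12/89, sR=60/229; mL=-60/229, mR=-78/20381; mL+mR=-5418/20381 → advance -1; mR−mL=5262/20381 → turn +1·90°
n=1: pose=(8,4,E); sL=6/37, sR=6/37; mL=-6/37, mR=-3/37; mL+mR=-9/37 → advance -1; mR−mL=3/37 → turn +1·90°
n=2: pose=(7,4,N); sL=60/197, sR=60/401; mL=-60/401, mR=-18150/78997; mL+mR=-29970/78997 → advance -1; mR−mL=-6330/78997 → turn -1·90°
n=3: pose=(7,3,E); sL=15/82, sR=3/17; mL=-3/17, mR=-66/697; mL+mR=-189/697 → advance -1; mR−mL=57/697 → turn +1·90°
n=4: pose=(6,3,N); sL=60/169, sR=60/361; mL=-60/361, mR=-16590/61009; mL+mR=-26730/61009 → advance -1; mR−mL=-6450/61009 → turn -1·90°
n=5: pose=(6,2,E); sL=6/29, sR=30/157; mL=-30/157, mR=-507/4553; mL+mR=-1377/4553 → advance -1; mR−mL=363/4553 → turn +1·90°
n=6: pose=(5,2,N); sL=12/29, sR=12/65; mL=-12/65, mR=-606/1885; mL+mR=-954/1885 → advance -1; mR−mL=-258/1885 → turn -1·90°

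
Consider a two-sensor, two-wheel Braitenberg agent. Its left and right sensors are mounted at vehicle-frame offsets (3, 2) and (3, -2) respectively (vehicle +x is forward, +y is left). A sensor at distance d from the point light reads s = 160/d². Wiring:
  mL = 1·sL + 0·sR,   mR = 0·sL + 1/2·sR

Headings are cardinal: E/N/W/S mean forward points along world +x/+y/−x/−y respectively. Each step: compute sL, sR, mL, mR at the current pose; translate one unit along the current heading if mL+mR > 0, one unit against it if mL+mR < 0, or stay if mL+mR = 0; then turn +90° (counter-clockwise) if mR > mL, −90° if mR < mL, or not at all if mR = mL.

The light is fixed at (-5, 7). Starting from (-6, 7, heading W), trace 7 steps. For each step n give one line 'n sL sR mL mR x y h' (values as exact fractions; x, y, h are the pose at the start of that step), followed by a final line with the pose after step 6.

0 8 8 8 4 -6 7 W
1 32/5 160/9 32/5 80/9 -7 7 N
2 80/13 80/17 80/13 40/17 -7 8 W
3 160/41 160/17 160/41 80/17 -8 8 N
4 40/9 40/13 40/9 20/13 -8 9 W
5 160/61 160/29 160/61 80/29 -9 9 N
6 16/5 80/37 16/5 40/37 -9 10 W
final -10 10 N

n=0: pose=(-6,7,W); sL=8, sR=8; mL=8, mR=4; mL+mR=12 → advance +1; mR−mL=-4 → turn -1·90°
n=1: pose=(-7,7,N); sL=32/5, sR=160/9; mL=32/5, mR=80/9; mL+mR=688/45 → advance +1; mR−mL=112/45 → turn +1·90°
n=2: pose=(-7,8,W); sL=80/13, sR=80/17; mL=80/13, mR=40/17; mL+mR=1880/221 → advance +1; mR−mL=-840/221 → turn -1·90°
n=3: pose=(-8,8,N); sL=160/41, sR=160/17; mL=160/41, mR=80/17; mL+mR=6000/697 → advance +1; mR−mL=560/697 → turn +1·90°
n=4: pose=(-8,9,W); sL=40/9, sR=40/13; mL=40/9, mR=20/13; mL+mR=700/117 → advance +1; mR−mL=-340/117 → turn -1·90°
n=5: pose=(-9,9,N); sL=160/61, sR=160/29; mL=160/61, mR=80/29; mL+mR=9520/1769 → advance +1; mR−mL=240/1769 → turn +1·90°
n=6: pose=(-9,10,W); sL=16/5, sR=80/37; mL=16/5, mR=40/37; mL+mR=792/185 → advance +1; mR−mL=-392/185 → turn -1·90°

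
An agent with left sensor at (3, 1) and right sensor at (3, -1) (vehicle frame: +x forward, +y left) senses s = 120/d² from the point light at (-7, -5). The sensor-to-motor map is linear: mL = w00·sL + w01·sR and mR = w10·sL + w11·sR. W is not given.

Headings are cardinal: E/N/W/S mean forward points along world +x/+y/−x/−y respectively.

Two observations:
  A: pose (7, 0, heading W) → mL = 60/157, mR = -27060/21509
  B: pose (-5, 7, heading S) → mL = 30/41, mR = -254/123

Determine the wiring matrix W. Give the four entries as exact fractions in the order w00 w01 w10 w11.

0 1/2 -1 -1/2

obs A: pose=(7,0,W) → sL=120/137, sR=120/157, mL=60/157, mR=-27060/21509
obs B: pose=(-5,7,S) → sL=4/3, sR=60/41, mL=30/41, mR=-254/123
sensor matrix S = [[120/137, 120/157], [4/3, 60/41]]; det S = 231680/881869
solve [mL_A; mL_B] = S·[w00; w01] and [mR_A; mR_B] = S·[w10; w11]:
  w00 = 0, w01 = 1/2, w10 = -1, w11 = -1/2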